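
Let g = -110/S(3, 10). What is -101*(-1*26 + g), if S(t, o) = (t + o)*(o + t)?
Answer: 454904/169 ≈ 2691.7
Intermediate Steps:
S(t, o) = (o + t)² (S(t, o) = (o + t)*(o + t) = (o + t)²)
g = -110/169 (g = -110/(10 + 3)² = -110/(13²) = -110/169 ≈ -0.65089)
-101*(-1*26 + g) = -101*(-1*26 - 110/169) = -101*(-26 - 110/169) = -101*(-4504/169) = 454904/169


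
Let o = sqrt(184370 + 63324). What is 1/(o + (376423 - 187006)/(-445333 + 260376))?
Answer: 35034000069/8473350917646317 + 34209091849*sqrt(247694)/8473350917646317 ≈ 0.0020134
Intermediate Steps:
o = sqrt(247694) ≈ 497.69
1/(o + (376423 - 187006)/(-445333 + 260376)) = 1/(sqrt(247694) + (376423 - 187006)/(-445333 + 260376)) = 1/(sqrt(247694) + 189417/(-184957)) = 1/(sqrt(247694) + 189417*(-1/184957)) = 1/(sqrt(247694) - 189417/184957) = 1/(-189417/184957 + sqrt(247694))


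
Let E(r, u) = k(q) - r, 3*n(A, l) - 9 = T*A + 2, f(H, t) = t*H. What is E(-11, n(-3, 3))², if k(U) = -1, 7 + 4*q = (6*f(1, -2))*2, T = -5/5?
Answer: 100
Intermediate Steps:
f(H, t) = H*t
T = -1 (T = -5*⅕ = -1)
q = -31/4 (q = -7/4 + ((6*(1*(-2)))*2)/4 = -7/4 + ((6*(-2))*2)/4 = -7/4 + (-12*2)/4 = -7/4 + (¼)*(-24) = -7/4 - 6 = -31/4 ≈ -7.7500)
n(A, l) = 11/3 - A/3 (n(A, l) = 3 + (-A + 2)/3 = 3 + (2 - A)/3 = 3 + (⅔ - A/3) = 11/3 - A/3)
E(r, u) = -1 - r
E(-11, n(-3, 3))² = (-1 - 1*(-11))² = (-1 + 11)² = 10² = 100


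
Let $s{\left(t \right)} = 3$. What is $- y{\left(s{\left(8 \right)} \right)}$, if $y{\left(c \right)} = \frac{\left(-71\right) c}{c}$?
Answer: $71$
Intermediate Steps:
$y{\left(c \right)} = -71$
$- y{\left(s{\left(8 \right)} \right)} = \left(-1\right) \left(-71\right) = 71$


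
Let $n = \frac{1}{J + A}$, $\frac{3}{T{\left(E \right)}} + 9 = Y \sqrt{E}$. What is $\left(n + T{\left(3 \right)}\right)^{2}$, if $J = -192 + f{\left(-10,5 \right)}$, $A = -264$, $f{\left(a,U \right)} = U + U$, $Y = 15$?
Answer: $\frac{1378057}{72206508} + \frac{530 \sqrt{3}}{80949} \approx 0.030425$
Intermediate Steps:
$T{\left(E \right)} = \frac{3}{-9 + 15 \sqrt{E}}$
$f{\left(a,U \right)} = 2 U$
$J = -182$ ($J = -192 + 2 \cdot 5 = -192 + 10 = -182$)
$n = - \frac{1}{446}$ ($n = \frac{1}{-182 - 264} = \frac{1}{-446} = - \frac{1}{446} \approx -0.0022422$)
$\left(n + T{\left(3 \right)}\right)^{2} = \left(- \frac{1}{446} + \frac{1}{-3 + 5 \sqrt{3}}\right)^{2}$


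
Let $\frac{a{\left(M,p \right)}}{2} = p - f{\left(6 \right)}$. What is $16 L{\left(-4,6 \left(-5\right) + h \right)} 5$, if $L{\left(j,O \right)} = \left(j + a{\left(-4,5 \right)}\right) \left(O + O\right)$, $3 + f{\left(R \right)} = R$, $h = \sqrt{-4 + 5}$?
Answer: $0$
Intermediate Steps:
$h = 1$ ($h = \sqrt{1} = 1$)
$f{\left(R \right)} = -3 + R$
$a{\left(M,p \right)} = -6 + 2 p$ ($a{\left(M,p \right)} = 2 \left(p - \left(-3 + 6\right)\right) = 2 \left(p - 3\right) = 2 \left(-3 + p\right) = -6 + 2 p$)
$L{\left(j,O \right)} = 2 O \left(4 + j\right)$ ($L{\left(j,O \right)} = \left(j + \left(-6 + 2 \cdot 5\right)\right) \left(O + O\right) = \left(j + \left(-6 + 10\right)\right) 2 O = \left(j + 4\right) 2 O = \left(4 + j\right) 2 O = 2 O \left(4 + j\right)$)
$16 L{\left(-4,6 \left(-5\right) + h \right)} 5 = 16 \cdot 2 \left(6 \left(-5\right) + 1\right) \left(4 - 4\right) 5 = 16 \cdot 2 \left(-30 + 1\right) 0 \cdot 5 = 16 \cdot 2 \left(-29\right) 0 \cdot 5 = 16 \cdot 0 \cdot 5 = 0 \cdot 5 = 0$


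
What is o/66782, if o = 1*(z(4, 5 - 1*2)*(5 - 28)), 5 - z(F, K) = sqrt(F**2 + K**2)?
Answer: 0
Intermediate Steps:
z(F, K) = 5 - sqrt(F**2 + K**2)
o = 0 (o = 1*((5 - sqrt(4**2 + (5 - 1*2)**2))*(5 - 28)) = 1*((5 - sqrt(16 + (5 - 2)**2))*(-23)) = 1*((5 - sqrt(16 + 3**2))*(-23)) = 1*((5 - sqrt(16 + 9))*(-23)) = 1*((5 - sqrt(25))*(-23)) = 1*((5 - 1*5)*(-23)) = 1*((5 - 5)*(-23)) = 1*(0*(-23)) = 1*0 = 0)
o/66782 = 0/66782 = 0*(1/66782) = 0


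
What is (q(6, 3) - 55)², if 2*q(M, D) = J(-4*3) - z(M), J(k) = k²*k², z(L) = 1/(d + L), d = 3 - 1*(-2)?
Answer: 51476803225/484 ≈ 1.0636e+8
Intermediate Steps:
d = 5 (d = 3 + 2 = 5)
z(L) = 1/(5 + L)
J(k) = k⁴
q(M, D) = 10368 - 1/(2*(5 + M)) (q(M, D) = ((-4*3)⁴ - 1/(5 + M))/2 = ((-12)⁴ - 1/(5 + M))/2 = (20736 - 1/(5 + M))/2 = 10368 - 1/(2*(5 + M)))
(q(6, 3) - 55)² = ((103679 + 20736*6)/(2*(5 + 6)) - 55)² = ((½)*(103679 + 124416)/11 - 55)² = ((½)*(1/11)*228095 - 55)² = (228095/22 - 55)² = (226885/22)² = 51476803225/484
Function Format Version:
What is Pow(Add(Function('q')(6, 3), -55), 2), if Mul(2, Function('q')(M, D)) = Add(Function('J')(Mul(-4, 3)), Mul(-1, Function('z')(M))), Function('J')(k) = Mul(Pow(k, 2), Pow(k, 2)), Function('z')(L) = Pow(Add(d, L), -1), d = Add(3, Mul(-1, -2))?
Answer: Rational(51476803225, 484) ≈ 1.0636e+8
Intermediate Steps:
d = 5 (d = Add(3, 2) = 5)
Function('z')(L) = Pow(Add(5, L), -1)
Function('J')(k) = Pow(k, 4)
Function('q')(M, D) = Add(10368, Mul(Rational(-1, 2), Pow(Add(5, M), -1))) (Function('q')(M, D) = Mul(Rational(1, 2), Add(Pow(Mul(-4, 3), 4), Mul(-1, Pow(Add(5, M), -1)))) = Mul(Rational(1, 2), Add(Pow(-12, 4), Mul(-1, Pow(Add(5, M), -1)))) = Mul(Rational(1, 2), Add(20736, Mul(-1, Pow(Add(5, M), -1)))) = Add(10368, Mul(Rational(-1, 2), Pow(Add(5, M), -1))))
Pow(Add(Function('q')(6, 3), -55), 2) = Pow(Add(Mul(Rational(1, 2), Pow(Add(5, 6), -1), Add(103679, Mul(20736, 6))), -55), 2) = Pow(Add(Mul(Rational(1, 2), Pow(11, -1), Add(103679, 124416)), -55), 2) = Pow(Add(Mul(Rational(1, 2), Rational(1, 11), 228095), -55), 2) = Pow(Add(Rational(228095, 22), -55), 2) = Pow(Rational(226885, 22), 2) = Rational(51476803225, 484)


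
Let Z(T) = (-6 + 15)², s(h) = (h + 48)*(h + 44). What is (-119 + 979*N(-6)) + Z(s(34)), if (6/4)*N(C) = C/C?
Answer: 1844/3 ≈ 614.67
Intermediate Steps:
N(C) = ⅔ (N(C) = 2*(C/C)/3 = (⅔)*1 = ⅔)
s(h) = (44 + h)*(48 + h) (s(h) = (48 + h)*(44 + h) = (44 + h)*(48 + h))
Z(T) = 81 (Z(T) = 9² = 81)
(-119 + 979*N(-6)) + Z(s(34)) = (-119 + 979*(⅔)) + 81 = (-119 + 1958/3) + 81 = 1601/3 + 81 = 1844/3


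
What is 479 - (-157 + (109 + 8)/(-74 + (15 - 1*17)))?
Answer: 48453/76 ≈ 637.54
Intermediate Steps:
479 - (-157 + (109 + 8)/(-74 + (15 - 1*17))) = 479 - (-157 + 117/(-74 + (15 - 17))) = 479 - (-157 + 117/(-74 - 2)) = 479 - (-157 + 117/(-76)) = 479 - (-157 + 117*(-1/76)) = 479 - (-157 - 117/76) = 479 - 1*(-12049/76) = 479 + 12049/76 = 48453/76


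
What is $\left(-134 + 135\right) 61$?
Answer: $61$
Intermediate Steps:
$\left(-134 + 135\right) 61 = 1 \cdot 61 = 61$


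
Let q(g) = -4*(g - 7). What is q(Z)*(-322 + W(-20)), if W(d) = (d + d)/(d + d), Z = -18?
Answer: -32100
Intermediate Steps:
q(g) = 28 - 4*g (q(g) = -4*(-7 + g) = 28 - 4*g)
W(d) = 1 (W(d) = (2*d)/((2*d)) = (2*d)*(1/(2*d)) = 1)
q(Z)*(-322 + W(-20)) = (28 - 4*(-18))*(-322 + 1) = (28 + 72)*(-321) = 100*(-321) = -32100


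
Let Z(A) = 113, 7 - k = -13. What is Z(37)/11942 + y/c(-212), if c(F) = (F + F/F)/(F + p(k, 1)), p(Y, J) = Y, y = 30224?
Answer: 69299545379/2519762 ≈ 27502.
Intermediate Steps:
k = 20 (k = 7 - 1*(-13) = 7 + 13 = 20)
c(F) = (1 + F)/(20 + F) (c(F) = (F + F/F)/(F + 20) = (F + 1)/(20 + F) = (1 + F)/(20 + F))
Z(37)/11942 + y/c(-212) = 113/11942 + 30224/(((1 - 212)/(20 - 212))) = 113*(1/11942) + 30224/((-211/(-192))) = 113/11942 + 30224/((-1/192*(-211))) = 113/11942 + 30224/(211/192) = 113/11942 + 30224*(192/211) = 113/11942 + 5803008/211 = 69299545379/2519762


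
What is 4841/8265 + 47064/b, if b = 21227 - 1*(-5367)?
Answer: 258862757/109899705 ≈ 2.3554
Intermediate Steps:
b = 26594 (b = 21227 + 5367 = 26594)
4841/8265 + 47064/b = 4841/8265 + 47064/26594 = 4841*(1/8265) + 47064*(1/26594) = 4841/8265 + 23532/13297 = 258862757/109899705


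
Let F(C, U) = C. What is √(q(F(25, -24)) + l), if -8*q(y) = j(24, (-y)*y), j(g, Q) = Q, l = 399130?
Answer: √6387330/4 ≈ 631.83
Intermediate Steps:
q(y) = y²/8 (q(y) = -(-y)*y/8 = -(-1)*y²/8 = y²/8)
√(q(F(25, -24)) + l) = √((⅛)*25² + 399130) = √((⅛)*625 + 399130) = √(625/8 + 399130) = √(3193665/8) = √6387330/4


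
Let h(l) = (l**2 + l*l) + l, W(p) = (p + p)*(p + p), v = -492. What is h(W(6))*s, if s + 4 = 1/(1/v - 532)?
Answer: -43591594752/261745 ≈ -1.6654e+5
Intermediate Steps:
W(p) = 4*p**2 (W(p) = (2*p)*(2*p) = 4*p**2)
h(l) = l + 2*l**2 (h(l) = (l**2 + l**2) + l = 2*l**2 + l = l + 2*l**2)
s = -1047472/261745 (s = -4 + 1/(1/(-492) - 532) = -4 + 1/(-1/492 - 532) = -4 + 1/(-261745/492) = -4 - 492/261745 = -1047472/261745 ≈ -4.0019)
h(W(6))*s = ((4*6**2)*(1 + 2*(4*6**2)))*(-1047472/261745) = ((4*36)*(1 + 2*(4*36)))*(-1047472/261745) = (144*(1 + 2*144))*(-1047472/261745) = (144*(1 + 288))*(-1047472/261745) = (144*289)*(-1047472/261745) = 41616*(-1047472/261745) = -43591594752/261745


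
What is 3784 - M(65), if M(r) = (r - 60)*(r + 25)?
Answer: 3334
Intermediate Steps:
M(r) = (-60 + r)*(25 + r)
3784 - M(65) = 3784 - (-1500 + 65**2 - 35*65) = 3784 - (-1500 + 4225 - 2275) = 3784 - 1*450 = 3784 - 450 = 3334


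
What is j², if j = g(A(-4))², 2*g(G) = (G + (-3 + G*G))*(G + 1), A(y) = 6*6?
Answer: 5846646280902277041/16 ≈ 3.6542e+17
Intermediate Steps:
A(y) = 36
g(G) = (1 + G)*(-3 + G + G²)/2 (g(G) = ((G + (-3 + G*G))*(G + 1))/2 = ((G + (-3 + G²))*(1 + G))/2 = ((-3 + G + G²)*(1 + G))/2 = ((1 + G)*(-3 + G + G²))/2 = (1 + G)*(-3 + G + G²)/2)
j = 2417983929/4 (j = (-3/2 + 36² + (½)*36³ - 1*36)² = (-3/2 + 1296 + (½)*46656 - 36)² = (-3/2 + 1296 + 23328 - 36)² = (49173/2)² = 2417983929/4 ≈ 6.0450e+8)
j² = (2417983929/4)² = 5846646280902277041/16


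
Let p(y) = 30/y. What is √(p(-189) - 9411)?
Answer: I*√4150321/21 ≈ 97.011*I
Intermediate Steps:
√(p(-189) - 9411) = √(30/(-189) - 9411) = √(30*(-1/189) - 9411) = √(-10/63 - 9411) = √(-592903/63) = I*√4150321/21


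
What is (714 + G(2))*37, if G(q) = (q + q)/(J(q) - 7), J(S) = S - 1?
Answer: 79180/3 ≈ 26393.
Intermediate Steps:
J(S) = -1 + S
G(q) = 2*q/(-8 + q) (G(q) = (q + q)/((-1 + q) - 7) = (2*q)/(-8 + q) = 2*q/(-8 + q))
(714 + G(2))*37 = (714 + 2*2/(-8 + 2))*37 = (714 + 2*2/(-6))*37 = (714 + 2*2*(-⅙))*37 = (714 - ⅔)*37 = (2140/3)*37 = 79180/3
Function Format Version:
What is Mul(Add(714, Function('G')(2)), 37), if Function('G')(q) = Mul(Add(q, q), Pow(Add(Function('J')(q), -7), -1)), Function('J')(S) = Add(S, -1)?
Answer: Rational(79180, 3) ≈ 26393.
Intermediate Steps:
Function('J')(S) = Add(-1, S)
Function('G')(q) = Mul(2, q, Pow(Add(-8, q), -1)) (Function('G')(q) = Mul(Add(q, q), Pow(Add(Add(-1, q), -7), -1)) = Mul(Mul(2, q), Pow(Add(-8, q), -1)) = Mul(2, q, Pow(Add(-8, q), -1)))
Mul(Add(714, Function('G')(2)), 37) = Mul(Add(714, Mul(2, 2, Pow(Add(-8, 2), -1))), 37) = Mul(Add(714, Mul(2, 2, Pow(-6, -1))), 37) = Mul(Add(714, Mul(2, 2, Rational(-1, 6))), 37) = Mul(Add(714, Rational(-2, 3)), 37) = Mul(Rational(2140, 3), 37) = Rational(79180, 3)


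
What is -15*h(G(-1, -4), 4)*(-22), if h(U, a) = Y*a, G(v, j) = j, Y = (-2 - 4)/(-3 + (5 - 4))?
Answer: 3960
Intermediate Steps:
Y = 3 (Y = -6/(-3 + 1) = -6/(-2) = -6*(-½) = 3)
h(U, a) = 3*a
-15*h(G(-1, -4), 4)*(-22) = -45*4*(-22) = -15*12*(-22) = -180*(-22) = 3960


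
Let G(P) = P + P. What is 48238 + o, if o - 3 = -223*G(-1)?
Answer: 48687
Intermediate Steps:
G(P) = 2*P
o = 449 (o = 3 - 446*(-1) = 3 - 223*(-2) = 3 + 446 = 449)
48238 + o = 48238 + 449 = 48687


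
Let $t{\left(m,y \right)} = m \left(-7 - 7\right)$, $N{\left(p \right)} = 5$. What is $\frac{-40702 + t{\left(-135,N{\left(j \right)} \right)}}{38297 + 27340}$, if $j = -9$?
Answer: $- \frac{38812}{65637} \approx -0.59131$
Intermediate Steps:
$t{\left(m,y \right)} = - 14 m$ ($t{\left(m,y \right)} = m \left(-14\right) = - 14 m$)
$\frac{-40702 + t{\left(-135,N{\left(j \right)} \right)}}{38297 + 27340} = \frac{-40702 - -1890}{38297 + 27340} = \frac{-40702 + 1890}{65637} = \left(-38812\right) \frac{1}{65637} = - \frac{38812}{65637}$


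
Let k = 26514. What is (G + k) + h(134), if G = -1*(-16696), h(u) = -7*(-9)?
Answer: 43273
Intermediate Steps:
h(u) = 63
G = 16696
(G + k) + h(134) = (16696 + 26514) + 63 = 43210 + 63 = 43273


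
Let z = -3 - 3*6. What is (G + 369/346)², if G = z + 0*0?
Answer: 47568609/119716 ≈ 397.35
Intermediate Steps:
z = -21 (z = -3 - 18 = -21)
G = -21 (G = -21 + 0*0 = -21 + 0 = -21)
(G + 369/346)² = (-21 + 369/346)² = (-6897/346)² = 47568609/119716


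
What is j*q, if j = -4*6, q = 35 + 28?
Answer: -1512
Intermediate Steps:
q = 63
j = -24 (j = -4*6 = -24)
j*q = -24*63 = -1512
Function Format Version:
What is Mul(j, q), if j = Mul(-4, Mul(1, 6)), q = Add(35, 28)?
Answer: -1512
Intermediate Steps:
q = 63
j = -24 (j = Mul(-4, 6) = -24)
Mul(j, q) = Mul(-24, 63) = -1512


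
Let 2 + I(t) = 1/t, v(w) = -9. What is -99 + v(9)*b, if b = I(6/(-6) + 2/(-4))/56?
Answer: -690/7 ≈ -98.571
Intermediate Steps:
I(t) = -2 + 1/t
b = -1/21 (b = (-2 + 1/(6/(-6) + 2/(-4)))/56 = (-2 + 1/(6*(-1/6) + 2*(-1/4)))*(1/56) = (-2 + 1/(-1 - 1/2))*(1/56) = (-2 + 1/(-3/2))*(1/56) = (-2 - 2/3)*(1/56) = -8/3*1/56 = -1/21 ≈ -0.047619)
-99 + v(9)*b = -99 - 9*(-1/21) = -99 + 3/7 = -690/7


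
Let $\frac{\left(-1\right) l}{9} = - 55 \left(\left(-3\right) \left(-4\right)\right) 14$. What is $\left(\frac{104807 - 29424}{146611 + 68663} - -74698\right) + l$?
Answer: $\frac{33982798475}{215274} \approx 1.5786 \cdot 10^{5}$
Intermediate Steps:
$l = 83160$ ($l = - 9 - 55 \left(\left(-3\right) \left(-4\right)\right) 14 = - 9 \left(-55\right) 12 \cdot 14 = - 9 \left(\left(-660\right) 14\right) = \left(-9\right) \left(-9240\right) = 83160$)
$\left(\frac{104807 - 29424}{146611 + 68663} - -74698\right) + l = \left(\frac{104807 - 29424}{146611 + 68663} - -74698\right) + 83160 = \left(\frac{75383}{215274} + 74698\right) + 83160 = \frac{16080612635}{215274} + 83160 = \frac{33982798475}{215274}$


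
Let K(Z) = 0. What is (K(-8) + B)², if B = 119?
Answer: 14161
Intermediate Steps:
(K(-8) + B)² = (0 + 119)² = 119² = 14161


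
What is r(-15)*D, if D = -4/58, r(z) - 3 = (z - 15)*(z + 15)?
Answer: -6/29 ≈ -0.20690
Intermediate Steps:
r(z) = 3 + (-15 + z)*(15 + z) (r(z) = 3 + (z - 15)*(z + 15) = 3 + (-15 + z)*(15 + z))
D = -2/29 (D = -4*1/58 = -2/29 ≈ -0.068966)
r(-15)*D = (-222 + (-15)²)*(-2/29) = (-222 + 225)*(-2/29) = 3*(-2/29) = -6/29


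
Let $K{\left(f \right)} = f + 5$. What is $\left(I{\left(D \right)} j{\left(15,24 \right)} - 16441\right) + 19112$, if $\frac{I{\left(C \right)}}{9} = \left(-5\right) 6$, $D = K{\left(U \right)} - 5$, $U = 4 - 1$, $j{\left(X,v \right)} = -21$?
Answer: $8341$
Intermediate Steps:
$U = 3$
$K{\left(f \right)} = 5 + f$
$D = 3$ ($D = \left(5 + 3\right) - 5 = 8 - 5 = 3$)
$I{\left(C \right)} = -270$ ($I{\left(C \right)} = 9 \left(\left(-5\right) 6\right) = 9 \left(-30\right) = -270$)
$\left(I{\left(D \right)} j{\left(15,24 \right)} - 16441\right) + 19112 = \left(\left(-270\right) \left(-21\right) - 16441\right) + 19112 = \left(5670 - 16441\right) + 19112 = -10771 + 19112 = 8341$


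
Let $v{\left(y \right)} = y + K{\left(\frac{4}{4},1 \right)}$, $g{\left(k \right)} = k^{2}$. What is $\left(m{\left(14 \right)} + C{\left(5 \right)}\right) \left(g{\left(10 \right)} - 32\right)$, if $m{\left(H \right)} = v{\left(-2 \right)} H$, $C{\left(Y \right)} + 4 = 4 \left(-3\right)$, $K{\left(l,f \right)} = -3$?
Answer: $-5848$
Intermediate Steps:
$v{\left(y \right)} = -3 + y$ ($v{\left(y \right)} = y - 3 = -3 + y$)
$C{\left(Y \right)} = -16$ ($C{\left(Y \right)} = -4 + 4 \left(-3\right) = -4 - 12 = -16$)
$m{\left(H \right)} = - 5 H$ ($m{\left(H \right)} = \left(-3 - 2\right) H = - 5 H$)
$\left(m{\left(14 \right)} + C{\left(5 \right)}\right) \left(g{\left(10 \right)} - 32\right) = \left(\left(-5\right) 14 - 16\right) \left(10^{2} - 32\right) = \left(-70 - 16\right) \left(100 - 32\right) = \left(-86\right) 68 = -5848$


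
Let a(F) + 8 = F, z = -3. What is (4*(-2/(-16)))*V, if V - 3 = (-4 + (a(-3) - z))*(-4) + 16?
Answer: 67/2 ≈ 33.500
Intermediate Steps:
a(F) = -8 + F
V = 67 (V = 3 + ((-4 + ((-8 - 3) - 1*(-3)))*(-4) + 16) = 3 + ((-4 + (-11 + 3))*(-4) + 16) = 3 + ((-4 - 8)*(-4) + 16) = 3 + (-12*(-4) + 16) = 3 + (48 + 16) = 3 + 64 = 67)
(4*(-2/(-16)))*V = (4*(-2/(-16)))*67 = (4*(-2*(-1/16)))*67 = (4*(1/8))*67 = (1/2)*67 = 67/2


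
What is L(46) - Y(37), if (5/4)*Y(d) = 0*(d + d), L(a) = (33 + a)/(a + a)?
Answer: 79/92 ≈ 0.85870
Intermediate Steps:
L(a) = (33 + a)/(2*a) (L(a) = (33 + a)/((2*a)) = (33 + a)*(1/(2*a)) = (33 + a)/(2*a))
Y(d) = 0 (Y(d) = 4*(0*(d + d))/5 = 4*(0*(2*d))/5 = (⅘)*0 = 0)
L(46) - Y(37) = (½)*(33 + 46)/46 - 1*0 = (½)*(1/46)*79 + 0 = 79/92 + 0 = 79/92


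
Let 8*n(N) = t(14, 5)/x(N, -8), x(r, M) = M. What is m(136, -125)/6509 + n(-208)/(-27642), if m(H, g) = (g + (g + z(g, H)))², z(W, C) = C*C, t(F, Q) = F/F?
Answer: 588958613463917/11514993792 ≈ 51147.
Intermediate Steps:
t(F, Q) = 1
z(W, C) = C²
m(H, g) = (H² + 2*g)² (m(H, g) = (g + (g + H²))² = (H² + 2*g)²)
n(N) = -1/64 (n(N) = (1/(-8))/8 = (1*(-⅛))/8 = (⅛)*(-⅛) = -1/64)
m(136, -125)/6509 + n(-208)/(-27642) = (136² + 2*(-125))²/6509 - 1/64/(-27642) = (18496 - 250)²*(1/6509) - 1/64*(-1/27642) = 18246²*(1/6509) + 1/1769088 = 332916516*(1/6509) + 1/1769088 = 332916516/6509 + 1/1769088 = 588958613463917/11514993792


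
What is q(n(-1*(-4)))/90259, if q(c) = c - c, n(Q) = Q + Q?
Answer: 0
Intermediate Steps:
n(Q) = 2*Q
q(c) = 0
q(n(-1*(-4)))/90259 = 0/90259 = 0*(1/90259) = 0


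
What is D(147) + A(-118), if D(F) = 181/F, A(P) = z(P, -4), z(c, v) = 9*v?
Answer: -5111/147 ≈ -34.769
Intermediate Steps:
A(P) = -36 (A(P) = 9*(-4) = -36)
D(147) + A(-118) = 181/147 - 36 = -5111/147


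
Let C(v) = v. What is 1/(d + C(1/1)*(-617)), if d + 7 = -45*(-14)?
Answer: ⅙ ≈ 0.16667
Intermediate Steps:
d = 623 (d = -7 - 45*(-14) = -7 + 630 = 623)
1/(d + C(1/1)*(-617)) = 1/(623 - 617/1) = 1/(623 + 1*(-617)) = 1/(623 - 617) = 1/6 = ⅙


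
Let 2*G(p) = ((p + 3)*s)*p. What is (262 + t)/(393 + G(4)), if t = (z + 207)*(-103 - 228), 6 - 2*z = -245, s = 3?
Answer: -73197/290 ≈ -252.40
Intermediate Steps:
z = 251/2 (z = 3 - ½*(-245) = 3 + 245/2 = 251/2 ≈ 125.50)
t = -220115/2 (t = (251/2 + 207)*(-103 - 228) = (665/2)*(-331) = -220115/2 ≈ -1.1006e+5)
G(p) = p*(9 + 3*p)/2 (G(p) = (((p + 3)*3)*p)/2 = (((3 + p)*3)*p)/2 = ((9 + 3*p)*p)/2 = (p*(9 + 3*p))/2 = p*(9 + 3*p)/2)
(262 + t)/(393 + G(4)) = (262 - 220115/2)/(393 + (3/2)*4*(3 + 4)) = -219591/(2*(393 + (3/2)*4*7)) = -219591/(2*(393 + 42)) = -219591/2/435 = -219591/2*1/435 = -73197/290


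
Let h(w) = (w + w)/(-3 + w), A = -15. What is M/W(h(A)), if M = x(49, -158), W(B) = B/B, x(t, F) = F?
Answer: -158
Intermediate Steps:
h(w) = 2*w/(-3 + w) (h(w) = (2*w)/(-3 + w) = 2*w/(-3 + w))
W(B) = 1
M = -158
M/W(h(A)) = -158/1 = -158*1 = -158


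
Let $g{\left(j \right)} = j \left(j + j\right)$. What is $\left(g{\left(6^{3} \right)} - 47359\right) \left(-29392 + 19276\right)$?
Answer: $-464860548$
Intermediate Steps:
$g{\left(j \right)} = 2 j^{2}$ ($g{\left(j \right)} = j 2 j = 2 j^{2}$)
$\left(g{\left(6^{3} \right)} - 47359\right) \left(-29392 + 19276\right) = \left(2 \left(6^{3}\right)^{2} - 47359\right) \left(-29392 + 19276\right) = \left(2 \cdot 216^{2} - 47359\right) \left(-10116\right) = \left(2 \cdot 46656 - 47359\right) \left(-10116\right) = \left(93312 - 47359\right) \left(-10116\right) = 45953 \left(-10116\right) = -464860548$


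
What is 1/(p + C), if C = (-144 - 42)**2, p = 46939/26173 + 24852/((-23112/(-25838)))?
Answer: 25204599/1572288641338 ≈ 1.6031e-5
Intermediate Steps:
p = 700310334334/25204599 (p = 46939*(1/26173) + 24852/((-23112*(-1/25838))) = 46939/26173 + 24852/(11556/12919) = 46939/26173 + 24852*(12919/11556) = 46939/26173 + 26755249/963 = 700310334334/25204599 ≈ 27785.)
C = 34596 (C = (-186)**2 = 34596)
1/(p + C) = 1/(700310334334/25204599 + 34596) = 1/(1572288641338/25204599) = 25204599/1572288641338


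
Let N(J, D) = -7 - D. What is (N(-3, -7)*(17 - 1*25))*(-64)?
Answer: 0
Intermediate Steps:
(N(-3, -7)*(17 - 1*25))*(-64) = ((-7 - 1*(-7))*(17 - 1*25))*(-64) = ((-7 + 7)*(17 - 25))*(-64) = (0*(-8))*(-64) = 0*(-64) = 0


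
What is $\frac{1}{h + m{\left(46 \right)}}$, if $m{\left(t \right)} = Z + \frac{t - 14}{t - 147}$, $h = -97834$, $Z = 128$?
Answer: $- \frac{101}{9868338} \approx -1.0235 \cdot 10^{-5}$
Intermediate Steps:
$m{\left(t \right)} = 128 + \frac{-14 + t}{-147 + t}$ ($m{\left(t \right)} = 128 + \frac{t - 14}{t - 147} = 128 + \frac{-14 + t}{-147 + t}$)
$\frac{1}{h + m{\left(46 \right)}} = \frac{1}{-97834 + \frac{-18830 + 129 \cdot 46}{-147 + 46}} = \frac{1}{-97834 + \frac{-18830 + 5934}{-101}} = \frac{1}{-97834 - - \frac{12896}{101}} = \frac{1}{-97834 + \frac{12896}{101}} = \frac{1}{- \frac{9868338}{101}} = - \frac{101}{9868338}$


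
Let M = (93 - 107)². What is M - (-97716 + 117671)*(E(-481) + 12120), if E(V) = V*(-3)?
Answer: -270649469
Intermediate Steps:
E(V) = -3*V
M = 196 (M = (-14)² = 196)
M - (-97716 + 117671)*(E(-481) + 12120) = 196 - (-97716 + 117671)*(-3*(-481) + 12120) = 196 - 19955*(1443 + 12120) = 196 - 19955*13563 = 196 - 1*270649665 = 196 - 270649665 = -270649469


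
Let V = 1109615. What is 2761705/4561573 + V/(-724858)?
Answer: -3059745861505/3306492681634 ≈ -0.92537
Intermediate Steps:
2761705/4561573 + V/(-724858) = 2761705/4561573 + 1109615/(-724858) = 2761705*(1/4561573) + 1109615*(-1/724858) = 2761705/4561573 - 1109615/724858 = -3059745861505/3306492681634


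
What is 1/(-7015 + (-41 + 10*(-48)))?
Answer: -1/7536 ≈ -0.00013270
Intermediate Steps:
1/(-7015 + (-41 + 10*(-48))) = 1/(-7015 + (-41 - 480)) = 1/(-7015 - 521) = 1/(-7536) = -1/7536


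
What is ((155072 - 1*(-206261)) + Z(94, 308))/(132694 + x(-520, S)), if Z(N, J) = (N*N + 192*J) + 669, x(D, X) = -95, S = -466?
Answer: 429974/132599 ≈ 3.2427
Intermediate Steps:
Z(N, J) = 669 + N² + 192*J (Z(N, J) = (N² + 192*J) + 669 = 669 + N² + 192*J)
((155072 - 1*(-206261)) + Z(94, 308))/(132694 + x(-520, S)) = ((155072 - 1*(-206261)) + (669 + 94² + 192*308))/(132694 - 95) = ((155072 + 206261) + (669 + 8836 + 59136))/132599 = (361333 + 68641)*(1/132599) = 429974*(1/132599) = 429974/132599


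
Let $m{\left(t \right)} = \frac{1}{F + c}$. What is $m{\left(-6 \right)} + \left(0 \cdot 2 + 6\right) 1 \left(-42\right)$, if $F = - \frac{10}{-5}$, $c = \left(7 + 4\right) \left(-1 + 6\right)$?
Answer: $- \frac{14363}{57} \approx -251.98$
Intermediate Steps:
$c = 55$ ($c = 11 \cdot 5 = 55$)
$F = 2$ ($F = \left(-10\right) \left(- \frac{1}{5}\right) = 2$)
$m{\left(t \right)} = \frac{1}{57}$ ($m{\left(t \right)} = \frac{1}{2 + 55} = \frac{1}{57}$)
$m{\left(-6 \right)} + \left(0 \cdot 2 + 6\right) 1 \left(-42\right) = \frac{1}{57} + \left(0 \cdot 2 + 6\right) 1 \left(-42\right) = \frac{1}{57} + \left(0 + 6\right) 1 \left(-42\right) = \frac{1}{57} + 6 \cdot 1 \left(-42\right) = \frac{1}{57} + 6 \left(-42\right) = \frac{1}{57} - 252 = - \frac{14363}{57}$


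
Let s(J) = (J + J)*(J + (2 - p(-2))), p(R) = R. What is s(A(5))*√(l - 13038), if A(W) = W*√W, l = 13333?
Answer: 200*√59 + 250*√295 ≈ 5830.1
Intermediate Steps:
A(W) = W^(3/2)
s(J) = 2*J*(4 + J) (s(J) = (J + J)*(J + (2 - 1*(-2))) = (2*J)*(J + (2 + 2)) = (2*J)*(J + 4) = (2*J)*(4 + J) = 2*J*(4 + J))
s(A(5))*√(l - 13038) = (2*5^(3/2)*(4 + 5^(3/2)))*√(13333 - 13038) = (2*(5*√5)*(4 + 5*√5))*√295 = (10*√5*(4 + 5*√5))*√295 = 50*√59*(4 + 5*√5)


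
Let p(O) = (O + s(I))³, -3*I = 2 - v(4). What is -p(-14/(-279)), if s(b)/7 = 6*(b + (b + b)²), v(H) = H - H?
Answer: -2214283123304/21717639 ≈ -1.0196e+5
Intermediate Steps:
v(H) = 0
I = -⅔ (I = -(2 - 1*0)/3 = -(2 + 0)/3 = -⅓*2 = -⅔ ≈ -0.66667)
s(b) = 42*b + 168*b² (s(b) = 7*(6*(b + (b + b)²)) = 7*(6*(b + (2*b)²)) = 7*(6*(b + 4*b²)) = 7*(6*b + 24*b²) = 42*b + 168*b²)
p(O) = (140/3 + O)³ (p(O) = (O + 42*(-⅔)*(1 + 4*(-⅔)))³ = (O + 42*(-⅔)*(1 - 8/3))³ = (O + 42*(-⅔)*(-5/3))³ = (O + 140/3)³ = (140/3 + O)³)
-p(-14/(-279)) = -(140 + 3*(-14/(-279)))³/27 = -(140 + 3*(-14*(-1/279)))³/27 = -(140 + 3*(14/279))³/27 = -(140 + 14/93)³/27 = -(13034/93)³/27 = -2214283123304/(27*804357) = -1*2214283123304/21717639 = -2214283123304/21717639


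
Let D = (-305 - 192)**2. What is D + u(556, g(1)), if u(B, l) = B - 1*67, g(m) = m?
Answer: 247498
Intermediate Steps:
D = 247009 (D = (-497)**2 = 247009)
u(B, l) = -67 + B (u(B, l) = B - 67 = -67 + B)
D + u(556, g(1)) = 247009 + (-67 + 556) = 247009 + 489 = 247498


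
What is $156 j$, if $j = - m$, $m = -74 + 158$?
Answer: $-13104$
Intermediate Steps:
$m = 84$
$j = -84$ ($j = \left(-1\right) 84 = -84$)
$156 j = 156 \left(-84\right) = -13104$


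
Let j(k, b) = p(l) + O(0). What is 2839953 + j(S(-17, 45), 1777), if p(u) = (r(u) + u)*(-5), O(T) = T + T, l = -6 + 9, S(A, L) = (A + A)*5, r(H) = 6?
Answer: 2839908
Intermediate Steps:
S(A, L) = 10*A (S(A, L) = (2*A)*5 = 10*A)
l = 3
O(T) = 2*T
p(u) = -30 - 5*u (p(u) = (6 + u)*(-5) = -30 - 5*u)
j(k, b) = -45 (j(k, b) = (-30 - 5*3) + 2*0 = (-30 - 15) + 0 = -45 + 0 = -45)
2839953 + j(S(-17, 45), 1777) = 2839953 - 45 = 2839908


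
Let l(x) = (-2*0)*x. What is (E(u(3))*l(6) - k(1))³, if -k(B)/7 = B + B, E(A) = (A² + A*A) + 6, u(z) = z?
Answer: 2744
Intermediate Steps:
E(A) = 6 + 2*A² (E(A) = (A² + A²) + 6 = 2*A² + 6 = 6 + 2*A²)
l(x) = 0 (l(x) = 0*x = 0)
k(B) = -14*B (k(B) = -7*(B + B) = -14*B)
(E(u(3))*l(6) - k(1))³ = ((6 + 2*3²)*0 - (-14))³ = ((6 + 2*9)*0 - 1*(-14))³ = ((6 + 18)*0 + 14)³ = (24*0 + 14)³ = (0 + 14)³ = 14³ = 2744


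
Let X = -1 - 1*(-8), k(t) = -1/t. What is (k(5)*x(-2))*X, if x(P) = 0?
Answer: 0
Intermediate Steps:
X = 7 (X = -1 + 8 = 7)
(k(5)*x(-2))*X = (-1/5*0)*7 = (-1*1/5*0)*7 = -1/5*0*7 = 0*7 = 0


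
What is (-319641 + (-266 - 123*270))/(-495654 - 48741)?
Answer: 353117/544395 ≈ 0.64864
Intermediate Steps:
(-319641 + (-266 - 123*270))/(-495654 - 48741) = (-319641 + (-266 - 33210))/(-544395) = (-319641 - 33476)*(-1/544395) = -353117*(-1/544395) = 353117/544395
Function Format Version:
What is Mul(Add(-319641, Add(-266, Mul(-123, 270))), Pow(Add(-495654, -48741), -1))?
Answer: Rational(353117, 544395) ≈ 0.64864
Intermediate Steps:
Mul(Add(-319641, Add(-266, Mul(-123, 270))), Pow(Add(-495654, -48741), -1)) = Mul(Add(-319641, Add(-266, -33210)), Pow(-544395, -1)) = Mul(Add(-319641, -33476), Rational(-1, 544395)) = Mul(-353117, Rational(-1, 544395)) = Rational(353117, 544395)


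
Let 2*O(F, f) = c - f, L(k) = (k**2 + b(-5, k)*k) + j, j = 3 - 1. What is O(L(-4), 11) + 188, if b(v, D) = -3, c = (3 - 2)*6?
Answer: 371/2 ≈ 185.50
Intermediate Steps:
j = 2
c = 6 (c = 1*6 = 6)
L(k) = 2 + k**2 - 3*k (L(k) = (k**2 - 3*k) + 2 = 2 + k**2 - 3*k)
O(F, f) = 3 - f/2 (O(F, f) = (6 - f)/2 = 3 - f/2)
O(L(-4), 11) + 188 = (3 - 1/2*11) + 188 = (3 - 11/2) + 188 = -5/2 + 188 = 371/2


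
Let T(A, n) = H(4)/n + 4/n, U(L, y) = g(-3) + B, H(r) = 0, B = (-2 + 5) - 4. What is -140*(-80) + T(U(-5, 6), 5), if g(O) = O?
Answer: 56004/5 ≈ 11201.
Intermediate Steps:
B = -1 (B = 3 - 4 = -1)
U(L, y) = -4 (U(L, y) = -3 - 1 = -4)
T(A, n) = 4/n (T(A, n) = 0/n + 4/n = 0 + 4/n = 4/n)
-140*(-80) + T(U(-5, 6), 5) = -140*(-80) + 4/5 = 11200 + 4*(⅕) = 11200 + ⅘ = 56004/5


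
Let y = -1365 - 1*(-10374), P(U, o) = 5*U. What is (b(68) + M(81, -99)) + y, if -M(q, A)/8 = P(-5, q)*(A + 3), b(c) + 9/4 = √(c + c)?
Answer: -40773/4 + 2*√34 ≈ -10182.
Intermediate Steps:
b(c) = -9/4 + √2*√c (b(c) = -9/4 + √(c + c) = -9/4 + √(2*c) = -9/4 + √2*√c)
M(q, A) = 600 + 200*A (M(q, A) = -8*5*(-5)*(A + 3) = -(-200)*(3 + A) = -8*(-75 - 25*A) = 600 + 200*A)
y = 9009 (y = -1365 + 10374 = 9009)
(b(68) + M(81, -99)) + y = ((-9/4 + √2*√68) + (600 + 200*(-99))) + 9009 = ((-9/4 + √2*(2*√17)) + (600 - 19800)) + 9009 = ((-9/4 + 2*√34) - 19200) + 9009 = (-76809/4 + 2*√34) + 9009 = -40773/4 + 2*√34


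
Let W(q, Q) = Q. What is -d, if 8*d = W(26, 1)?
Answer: -⅛ ≈ -0.12500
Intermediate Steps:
d = ⅛ (d = (⅛)*1 = ⅛ ≈ 0.12500)
-d = -1*⅛ = -⅛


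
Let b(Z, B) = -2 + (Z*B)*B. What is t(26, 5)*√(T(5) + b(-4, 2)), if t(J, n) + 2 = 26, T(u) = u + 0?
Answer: 24*I*√13 ≈ 86.533*I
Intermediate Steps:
T(u) = u
b(Z, B) = -2 + Z*B² (b(Z, B) = -2 + (B*Z)*B = -2 + Z*B²)
t(J, n) = 24 (t(J, n) = -2 + 26 = 24)
t(26, 5)*√(T(5) + b(-4, 2)) = 24*√(5 + (-2 - 4*2²)) = 24*√(5 + (-2 - 4*4)) = 24*√(5 + (-2 - 16)) = 24*√(5 - 18) = 24*√(-13) = 24*(I*√13) = 24*I*√13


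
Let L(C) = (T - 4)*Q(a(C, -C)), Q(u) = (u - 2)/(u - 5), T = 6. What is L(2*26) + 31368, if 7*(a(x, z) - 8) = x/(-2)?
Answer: 156808/5 ≈ 31362.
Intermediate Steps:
a(x, z) = 8 - x/14 (a(x, z) = 8 + (x/(-2))/7 = 8 + (x*(-½))/7 = 8 + (-x/2)/7 = 8 - x/14)
Q(u) = (-2 + u)/(-5 + u)
L(C) = 2*(6 - C/14)/(3 - C/14) (L(C) = (6 - 4)*((-2 + (8 - C/14))/(-5 + (8 - C/14))) = 2*((6 - C/14)/(3 - C/14)) = 2*(6 - C/14)/(3 - C/14))
L(2*26) + 31368 = 2*(-84 + 2*26)/(-42 + 2*26) + 31368 = 2*(-84 + 52)/(-42 + 52) + 31368 = 2*(-32)/10 + 31368 = 2*(⅒)*(-32) + 31368 = -32/5 + 31368 = 156808/5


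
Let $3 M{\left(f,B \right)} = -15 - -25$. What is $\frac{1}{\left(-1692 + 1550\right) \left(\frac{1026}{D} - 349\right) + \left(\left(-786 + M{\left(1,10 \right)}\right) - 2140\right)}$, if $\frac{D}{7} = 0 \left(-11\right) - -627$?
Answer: $\frac{231}{10765094} \approx 2.1458 \cdot 10^{-5}$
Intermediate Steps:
$M{\left(f,B \right)} = \frac{10}{3}$ ($M{\left(f,B \right)} = \frac{-15 - -25}{3} = \frac{-15 + 25}{3} = \frac{1}{3} \cdot 10 = \frac{10}{3}$)
$D = 4389$ ($D = 7 \left(0 \left(-11\right) - -627\right) = 7 \left(0 + 627\right) = 7 \cdot 627 = 4389$)
$\frac{1}{\left(-1692 + 1550\right) \left(\frac{1026}{D} - 349\right) + \left(\left(-786 + M{\left(1,10 \right)}\right) - 2140\right)} = \frac{1}{\left(-1692 + 1550\right) \left(\frac{1026}{4389} - 349\right) + \left(\left(-786 + \frac{10}{3}\right) - 2140\right)} = \frac{1}{- 142 \left(1026 \cdot \frac{1}{4389} - 349\right) - \frac{8768}{3}} = \frac{1}{- 142 \left(\frac{18}{77} - 349\right) - \frac{8768}{3}} = \frac{1}{\left(-142\right) \left(- \frac{26855}{77}\right) - \frac{8768}{3}} = \frac{1}{\frac{3813410}{77} - \frac{8768}{3}} = \frac{1}{\frac{10765094}{231}} = \frac{231}{10765094}$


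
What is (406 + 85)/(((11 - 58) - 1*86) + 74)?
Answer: -491/59 ≈ -8.3220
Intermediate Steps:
(406 + 85)/(((11 - 58) - 1*86) + 74) = 491/((-47 - 86) + 74) = 491/(-133 + 74) = 491/(-59) = 491*(-1/59) = -491/59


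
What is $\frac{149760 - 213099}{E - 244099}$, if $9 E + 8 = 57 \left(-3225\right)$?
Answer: $\frac{570051}{2380724} \approx 0.23944$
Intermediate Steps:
$E = - \frac{183833}{9}$ ($E = - \frac{8}{9} + \frac{57 \left(-3225\right)}{9} = - \frac{8}{9} + \frac{1}{9} \left(-183825\right) = - \frac{8}{9} - 20425 = - \frac{183833}{9} \approx -20426.0$)
$\frac{149760 - 213099}{E - 244099} = \frac{149760 - 213099}{- \frac{183833}{9} - 244099} = - \frac{63339}{- \frac{2380724}{9}} = \left(-63339\right) \left(- \frac{9}{2380724}\right) = \frac{570051}{2380724}$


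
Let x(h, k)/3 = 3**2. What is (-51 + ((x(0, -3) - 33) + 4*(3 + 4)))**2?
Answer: 841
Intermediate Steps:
x(h, k) = 27 (x(h, k) = 3*3**2 = 3*9 = 27)
(-51 + ((x(0, -3) - 33) + 4*(3 + 4)))**2 = (-51 + ((27 - 33) + 4*(3 + 4)))**2 = (-51 + (-6 + 4*7))**2 = (-51 + (-6 + 28))**2 = (-51 + 22)**2 = (-29)**2 = 841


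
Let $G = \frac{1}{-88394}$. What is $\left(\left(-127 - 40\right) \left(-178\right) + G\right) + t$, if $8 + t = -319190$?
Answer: $- \frac{25587587969}{88394} \approx -2.8947 \cdot 10^{5}$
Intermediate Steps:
$t = -319198$ ($t = -8 - 319190 = -319198$)
$G = - \frac{1}{88394} \approx -1.1313 \cdot 10^{-5}$
$\left(\left(-127 - 40\right) \left(-178\right) + G\right) + t = \left(\left(-127 - 40\right) \left(-178\right) - \frac{1}{88394}\right) - 319198 = \left(\left(-167\right) \left(-178\right) - \frac{1}{88394}\right) - 319198 = \left(29726 - \frac{1}{88394}\right) - 319198 = \frac{2627600043}{88394} - 319198 = - \frac{25587587969}{88394}$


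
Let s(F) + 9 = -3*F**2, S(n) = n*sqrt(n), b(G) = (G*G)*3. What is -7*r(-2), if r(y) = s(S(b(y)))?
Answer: 36351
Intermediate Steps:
b(G) = 3*G**2 (b(G) = G**2*3 = 3*G**2)
S(n) = n**(3/2)
s(F) = -9 - 3*F**2
r(y) = -9 - 81*y**6 (r(y) = -9 - 3*27*y**6 = -9 - 81*y**6)
-7*r(-2) = -7*(-9 - 81*(-2)**6) = -7*(-9 - 81*64) = -7*(-9 - 5184) = -7*(-5193) = 36351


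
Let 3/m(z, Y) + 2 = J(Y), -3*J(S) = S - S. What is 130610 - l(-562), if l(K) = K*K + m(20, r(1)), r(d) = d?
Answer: -370465/2 ≈ -1.8523e+5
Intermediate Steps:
J(S) = 0 (J(S) = -(S - S)/3 = -⅓*0 = 0)
m(z, Y) = -3/2 (m(z, Y) = 3/(-2 + 0) = 3/(-2) = 3*(-½) = -3/2)
l(K) = -3/2 + K² (l(K) = K*K - 3/2 = K² - 3/2 = -3/2 + K²)
130610 - l(-562) = 130610 - (-3/2 + (-562)²) = 130610 - (-3/2 + 315844) = 130610 - 1*631685/2 = 130610 - 631685/2 = -370465/2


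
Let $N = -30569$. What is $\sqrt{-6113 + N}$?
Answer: $i \sqrt{36682} \approx 191.53 i$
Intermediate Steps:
$\sqrt{-6113 + N} = \sqrt{-6113 - 30569} = \sqrt{-36682} = i \sqrt{36682}$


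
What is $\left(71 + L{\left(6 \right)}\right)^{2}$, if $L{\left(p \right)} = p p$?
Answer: $11449$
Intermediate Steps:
$L{\left(p \right)} = p^{2}$
$\left(71 + L{\left(6 \right)}\right)^{2} = \left(71 + 6^{2}\right)^{2} = \left(71 + 36\right)^{2} = 107^{2} = 11449$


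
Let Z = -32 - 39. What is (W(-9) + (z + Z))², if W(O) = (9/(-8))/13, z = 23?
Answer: 25010001/10816 ≈ 2312.3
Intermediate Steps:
Z = -71
W(O) = -9/104 (W(O) = (9*(-⅛))*(1/13) = -9/8*1/13 = -9/104)
(W(-9) + (z + Z))² = (-9/104 + (23 - 71))² = (-9/104 - 48)² = (-5001/104)² = 25010001/10816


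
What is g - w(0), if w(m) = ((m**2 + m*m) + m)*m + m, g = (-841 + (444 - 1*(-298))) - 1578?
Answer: -1677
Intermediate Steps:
g = -1677 (g = (-841 + (444 + 298)) - 1578 = (-841 + 742) - 1578 = -99 - 1578 = -1677)
w(m) = m + m*(m + 2*m**2) (w(m) = ((m**2 + m**2) + m)*m + m = (2*m**2 + m)*m + m = (m + 2*m**2)*m + m = m*(m + 2*m**2) + m = m + m*(m + 2*m**2))
g - w(0) = -1677 - 0*(1 + 0 + 2*0**2) = -1677 - 0*(1 + 0 + 2*0) = -1677 - 0*(1 + 0 + 0) = -1677 - 0 = -1677 - 1*0 = -1677 + 0 = -1677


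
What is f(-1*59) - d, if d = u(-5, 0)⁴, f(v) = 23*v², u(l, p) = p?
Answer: 80063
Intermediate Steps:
d = 0 (d = 0⁴ = 0)
f(-1*59) - d = 23*(-1*59)² - 1*0 = 23*(-59)² + 0 = 23*3481 + 0 = 80063 + 0 = 80063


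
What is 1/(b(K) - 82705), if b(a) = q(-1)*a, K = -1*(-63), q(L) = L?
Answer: -1/82768 ≈ -1.2082e-5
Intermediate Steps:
K = 63
b(a) = -a
1/(b(K) - 82705) = 1/(-1*63 - 82705) = 1/(-63 - 82705) = 1/(-82768) = -1/82768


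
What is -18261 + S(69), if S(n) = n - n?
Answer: -18261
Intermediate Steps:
S(n) = 0
-18261 + S(69) = -18261 + 0 = -18261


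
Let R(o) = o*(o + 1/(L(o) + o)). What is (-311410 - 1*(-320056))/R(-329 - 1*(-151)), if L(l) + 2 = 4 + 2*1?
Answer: 752202/2756597 ≈ 0.27287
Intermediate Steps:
L(l) = 4 (L(l) = -2 + (4 + 2*1) = -2 + (4 + 2) = -2 + 6 = 4)
R(o) = o*(o + 1/(4 + o))
(-311410 - 1*(-320056))/R(-329 - 1*(-151)) = (-311410 - 1*(-320056))/(((-329 - 1*(-151))*(1 + (-329 - 1*(-151))² + 4*(-329 - 1*(-151)))/(4 + (-329 - 1*(-151))))) = (-311410 + 320056)/(((-329 + 151)*(1 + (-329 + 151)² + 4*(-329 + 151))/(4 + (-329 + 151)))) = 8646/((-178*(1 + (-178)² + 4*(-178))/(4 - 178))) = 8646/((-178*(1 + 31684 - 712)/(-174))) = 8646/((-178*(-1/174)*30973)) = 8646/(2756597/87) = 8646*(87/2756597) = 752202/2756597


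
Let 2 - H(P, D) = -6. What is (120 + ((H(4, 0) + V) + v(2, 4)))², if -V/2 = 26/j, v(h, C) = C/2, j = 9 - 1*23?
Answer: 876096/49 ≈ 17880.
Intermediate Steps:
H(P, D) = 8 (H(P, D) = 2 - 1*(-6) = 2 + 6 = 8)
j = -14 (j = 9 - 23 = -14)
v(h, C) = C/2 (v(h, C) = C*(½) = C/2)
V = 26/7 (V = -52/(-14) = -52*(-1)/14 = -2*(-13/7) = 26/7 ≈ 3.7143)
(120 + ((H(4, 0) + V) + v(2, 4)))² = (120 + ((8 + 26/7) + (½)*4))² = (120 + (82/7 + 2))² = (120 + 96/7)² = (936/7)² = 876096/49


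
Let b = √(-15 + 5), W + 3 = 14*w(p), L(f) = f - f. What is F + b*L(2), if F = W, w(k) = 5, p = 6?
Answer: 67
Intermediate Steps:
L(f) = 0
W = 67 (W = -3 + 14*5 = -3 + 70 = 67)
F = 67
b = I*√10 (b = √(-10) = I*√10 ≈ 3.1623*I)
F + b*L(2) = 67 + (I*√10)*0 = 67 + 0 = 67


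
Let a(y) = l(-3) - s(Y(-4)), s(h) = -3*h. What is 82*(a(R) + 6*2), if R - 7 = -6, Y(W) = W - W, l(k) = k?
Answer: 738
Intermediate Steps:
Y(W) = 0
R = 1 (R = 7 - 6 = 1)
a(y) = -3 (a(y) = -3 - (-3)*0 = -3 - 1*0 = -3 + 0 = -3)
82*(a(R) + 6*2) = 82*(-3 + 6*2) = 82*(-3 + 12) = 82*9 = 738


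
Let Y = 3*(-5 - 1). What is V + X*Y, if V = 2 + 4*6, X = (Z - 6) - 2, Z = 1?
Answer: 152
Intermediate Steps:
X = -7 (X = (1 - 6) - 2 = -5 - 2 = -7)
Y = -18 (Y = 3*(-6) = -18)
V = 26 (V = 2 + 24 = 26)
V + X*Y = 26 - 7*(-18) = 26 + 126 = 152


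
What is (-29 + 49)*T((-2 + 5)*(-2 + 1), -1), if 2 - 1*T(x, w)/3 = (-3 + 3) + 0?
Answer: 120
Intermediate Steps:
T(x, w) = 6 (T(x, w) = 6 - 3*((-3 + 3) + 0) = 6 - 3*(0 + 0) = 6 - 3*0 = 6 + 0 = 6)
(-29 + 49)*T((-2 + 5)*(-2 + 1), -1) = (-29 + 49)*6 = 20*6 = 120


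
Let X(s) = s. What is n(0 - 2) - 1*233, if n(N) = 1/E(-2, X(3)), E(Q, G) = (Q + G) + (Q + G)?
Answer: -465/2 ≈ -232.50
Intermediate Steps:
E(Q, G) = 2*G + 2*Q (E(Q, G) = (G + Q) + (G + Q) = 2*G + 2*Q)
n(N) = ½ (n(N) = 1/(2*3 + 2*(-2)) = 1/(6 - 4) = 1/2 = ½)
n(0 - 2) - 1*233 = ½ - 1*233 = ½ - 233 = -465/2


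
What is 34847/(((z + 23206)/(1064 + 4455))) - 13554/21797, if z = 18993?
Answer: 4191440000375/919811603 ≈ 4556.8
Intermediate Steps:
34847/(((z + 23206)/(1064 + 4455))) - 13554/21797 = 34847/(((18993 + 23206)/(1064 + 4455))) - 13554/21797 = 34847/((42199/5519)) - 13554*1/21797 = 34847/((42199*(1/5519))) - 13554/21797 = 34847/(42199/5519) - 13554/21797 = 34847*(5519/42199) - 13554/21797 = 192320593/42199 - 13554/21797 = 4191440000375/919811603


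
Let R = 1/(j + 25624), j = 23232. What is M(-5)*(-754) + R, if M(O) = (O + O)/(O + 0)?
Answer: -73674847/48856 ≈ -1508.0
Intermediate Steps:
R = 1/48856 (R = 1/(23232 + 25624) = 1/48856 ≈ 2.0468e-5)
M(O) = 2 (M(O) = (2*O)/O = 2)
M(-5)*(-754) + R = 2*(-754) + 1/48856 = -1508 + 1/48856 = -73674847/48856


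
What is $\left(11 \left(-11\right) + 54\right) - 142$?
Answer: $-209$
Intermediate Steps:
$\left(11 \left(-11\right) + 54\right) - 142 = \left(-121 + 54\right) - 142 = -67 - 142 = -209$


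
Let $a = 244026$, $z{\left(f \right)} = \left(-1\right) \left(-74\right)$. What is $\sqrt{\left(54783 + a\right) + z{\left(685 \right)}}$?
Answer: $\sqrt{298883} \approx 546.7$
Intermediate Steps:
$z{\left(f \right)} = 74$
$\sqrt{\left(54783 + a\right) + z{\left(685 \right)}} = \sqrt{\left(54783 + 244026\right) + 74} = \sqrt{298809 + 74} = \sqrt{298883}$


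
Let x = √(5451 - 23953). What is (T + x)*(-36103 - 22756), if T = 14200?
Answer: -835797800 - 1706911*I*√22 ≈ -8.358e+8 - 8.0061e+6*I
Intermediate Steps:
x = 29*I*√22 (x = √(-18502) = 29*I*√22 ≈ 136.02*I)
(T + x)*(-36103 - 22756) = (14200 + 29*I*√22)*(-36103 - 22756) = (14200 + 29*I*√22)*(-58859) = -835797800 - 1706911*I*√22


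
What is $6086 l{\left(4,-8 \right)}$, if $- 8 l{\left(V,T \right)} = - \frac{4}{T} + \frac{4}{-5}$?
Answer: $\frac{9129}{40} \approx 228.23$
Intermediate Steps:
$l{\left(V,T \right)} = \frac{1}{10} + \frac{1}{2 T}$ ($l{\left(V,T \right)} = - \frac{- \frac{4}{T} + \frac{4}{-5}}{8} = - \frac{- \frac{4}{T} + 4 \left(- \frac{1}{5}\right)}{8} = - \frac{- \frac{4}{T} - \frac{4}{5}}{8} = - \frac{- \frac{4}{5} - \frac{4}{T}}{8} = \frac{1}{10} + \frac{1}{2 T}$)
$6086 l{\left(4,-8 \right)} = 6086 \frac{5 - 8}{10 \left(-8\right)} = 6086 \cdot \frac{1}{10} \left(- \frac{1}{8}\right) \left(-3\right) = 6086 \cdot \frac{3}{80} = \frac{9129}{40}$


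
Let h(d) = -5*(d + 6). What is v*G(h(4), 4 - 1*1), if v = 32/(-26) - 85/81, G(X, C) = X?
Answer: 120050/1053 ≈ 114.01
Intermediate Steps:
h(d) = -30 - 5*d (h(d) = -5*(6 + d) = -30 - 5*d)
v = -2401/1053 (v = 32*(-1/26) - 85*1/81 = -16/13 - 85/81 = -2401/1053 ≈ -2.2802)
v*G(h(4), 4 - 1*1) = -2401*(-30 - 5*4)/1053 = -2401*(-30 - 20)/1053 = -2401/1053*(-50) = 120050/1053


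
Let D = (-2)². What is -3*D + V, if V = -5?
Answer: -17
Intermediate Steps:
D = 4
-3*D + V = -3*4 - 5 = -12 - 5 = -17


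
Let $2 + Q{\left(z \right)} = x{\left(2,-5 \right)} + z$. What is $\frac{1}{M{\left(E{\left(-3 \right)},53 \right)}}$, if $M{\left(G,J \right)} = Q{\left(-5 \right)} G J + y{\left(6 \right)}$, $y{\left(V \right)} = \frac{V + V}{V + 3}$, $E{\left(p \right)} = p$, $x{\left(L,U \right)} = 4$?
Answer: $\frac{3}{1435} \approx 0.0020906$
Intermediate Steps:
$Q{\left(z \right)} = 2 + z$ ($Q{\left(z \right)} = -2 + \left(4 + z\right) = 2 + z$)
$y{\left(V \right)} = \frac{2 V}{3 + V}$
$M{\left(G,J \right)} = \frac{4}{3} - 3 G J$ ($M{\left(G,J \right)} = \left(2 - 5\right) G J + 2 \cdot 6 \frac{1}{3 + 6} = - 3 G J + 2 \cdot 6 \cdot \frac{1}{9} = - 3 G J + \frac{4}{3} = \frac{4}{3} - 3 G J$)
$\frac{1}{M{\left(E{\left(-3 \right)},53 \right)}} = \frac{1}{\frac{4}{3} - \left(-9\right) 53} = \frac{1}{\frac{4}{3} + 477} = \frac{1}{\frac{1435}{3}} = \frac{3}{1435}$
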